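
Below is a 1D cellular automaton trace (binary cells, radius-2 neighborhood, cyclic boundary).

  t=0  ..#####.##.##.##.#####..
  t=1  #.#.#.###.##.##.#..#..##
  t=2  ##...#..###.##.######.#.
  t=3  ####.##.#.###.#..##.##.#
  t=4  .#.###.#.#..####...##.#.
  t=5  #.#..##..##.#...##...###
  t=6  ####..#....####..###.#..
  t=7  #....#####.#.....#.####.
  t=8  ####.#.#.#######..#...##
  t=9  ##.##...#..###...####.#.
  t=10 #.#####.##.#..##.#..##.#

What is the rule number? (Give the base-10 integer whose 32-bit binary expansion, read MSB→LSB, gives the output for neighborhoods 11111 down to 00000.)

2908167059

  ##### -> #   bit 31 = 1  t=0,i=4
  ####. -> .   bit 30 = 0  t=0,i=5
  ###.# -> #   bit 29 = 1  t=0,i=6
  ###.. -> .   bit 28 = 0  t=0,i=21
  ##.## -> #   bit 27 = 1  t=0,i=7
  ##.#. -> #   bit 26 = 1  t=1,i=1
  ##..# -> .   bit 25 = 0  t=5,i=7
  ##... -> #   bit 24 = 1  t=0,i=22
  #.### -> .   bit 23 = 0  t=0,i=17
  #.##. -> #   bit 22 = 1  t=0,i=8
  #.#.# -> .   bit 21 = 0  t=1,i=2
  #.#.. -> #   bit 20 = 1  t=1,i=16
  #..## -> .   bit 19 = 0  t=1,i=21
  #..#. -> #   bit 18 = 1  t=1,i=18
  #...# -> #   bit 17 = 1  t=2,i=3
  #.... -> #   bit 16 = 1  t=0,i=23
  .#### -> .   bit 15 = 0  t=0,i=3
  .###. -> .   bit 14 = 0  t=1,i=7
  .##.# -> .   bit 13 = 0  t=0,i=9
  .##.. -> #   bit 12 = 1  t=2,i=1
  .#.## -> #   bit 11 = 1  t=1,i=5
  .#.#. -> .   bit 10 = 0  t=1,i=3
  .#..# -> #   bit 9 = 1  t=1,i=17
  .#... -> #   bit 8 = 1  t=5,i=13
  ..### -> #   bit 7 = 1  t=0,i=2
  ..##. -> .   bit 6 = 0  t=3,i=17
  ..#.# -> .   bit 5 = 0  t=4,i=1
  ..#.. -> #   bit 4 = 1  t=1,i=19
  ...## -> .   bit 3 = 0  t=0,i=1
  ...#. -> .   bit 2 = 0  t=2,i=4
  ....# -> #   bit 1 = 1  t=0,i=0
  ..... -> #   bit 0 = 1  t=7,i=14
  bits 10101101010101110001101110010011 = 2908167059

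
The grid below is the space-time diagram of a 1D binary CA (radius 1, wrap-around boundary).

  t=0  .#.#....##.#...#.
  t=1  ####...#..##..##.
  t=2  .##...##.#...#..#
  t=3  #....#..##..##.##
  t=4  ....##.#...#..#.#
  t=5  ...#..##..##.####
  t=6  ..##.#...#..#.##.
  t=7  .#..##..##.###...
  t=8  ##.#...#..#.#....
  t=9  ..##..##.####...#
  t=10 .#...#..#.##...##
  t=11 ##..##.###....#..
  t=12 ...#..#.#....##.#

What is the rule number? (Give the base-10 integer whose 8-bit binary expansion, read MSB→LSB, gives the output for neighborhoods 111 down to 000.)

166

  ###|#  b7=1 t=1,i=1
  ##.|.  b6=0 t=0,i=9
  #.#|#  b5=1 t=0,i=2
  #..|.  b4=0 t=0,i=4
  .##|.  b3=0 t=0,i=8
  .#.|#  b2=1 t=0,i=1
  ..#|#  b1=1 t=0,i=0
  ...|.  b0=0 t=0,i=5
  bits 10100110 = 166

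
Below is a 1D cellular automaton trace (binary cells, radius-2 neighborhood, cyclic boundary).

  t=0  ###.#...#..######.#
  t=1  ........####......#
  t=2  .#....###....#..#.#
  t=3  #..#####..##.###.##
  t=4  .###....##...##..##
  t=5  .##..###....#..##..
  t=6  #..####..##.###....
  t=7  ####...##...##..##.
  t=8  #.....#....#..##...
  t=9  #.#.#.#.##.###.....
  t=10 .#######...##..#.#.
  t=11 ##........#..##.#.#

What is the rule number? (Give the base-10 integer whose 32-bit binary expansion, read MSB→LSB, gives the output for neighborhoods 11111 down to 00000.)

  nb #####: next=.  (t=0,i=13, bit31=0)
  nb ####.: next=.  (t=0,i=1, bit30=0)
  nb ###.#: next=.  (t=0,i=2, bit29=0)
  nb ###..: next=.  (t=1,i=11, bit28=0)
  nb ##.##: next=.  (t=0,i=17, bit27=0)
  nb ##.#.: next=.  (t=0,i=3, bit26=0)
  nb ##..#: next=#  (t=3,i=1, bit25=1)
  nb ##...: next=.  (t=1,i=12, bit24=0)
  nb #.###: next=#  (t=0,i=18, bit23=1)
  nb #.##.: next=.  (t=9,i=8, bit22=0)
  nb #.#.#: next=#  (t=2,i=18, bit21=1)
  nb #.#..: next=.  (t=0,i=4, bit20=0)
  nb #..##: next=#  (t=0,i=10, bit19=1)
  nb #..#.: next=#  (t=2,i=15, bit18=1)
  nb #...#: next=.  (t=0,i=6, bit17=0)
  nb #....: next=#  (t=1,i=1, bit16=1)
  nb .####: next=.  (t=0,i=0, bit15=0)
  nb .###.: next=#  (t=2,i=7, bit14=1)
  nb .##.#: next=.  (t=3,i=11, bit13=0)
  nb .##..: next=.  (t=4,i=9, bit12=0)
  nb .#.##: next=#  (t=9,i=7, bit11=1)
  nb .#.#.: next=#  (t=2,i=0, bit10=1)
  nb .#..#: next=#  (t=0,i=9, bit9=1)
  nb .#...: next=.  (t=0,i=5, bit8=0)
  nb ..###: next=#  (t=0,i=11, bit7=1)
  nb ..##.: next=.  (t=3,i=10, bit6=0)
  nb ..#.#: next=.  (t=2,i=16, bit5=0)
  nb ..#..: next=#  (t=0,i=8, bit4=1)
  nb ...##: next=#  (t=1,i=7, bit3=1)
  nb ...#.: next=.  (t=0,i=7, bit2=0)
  nb ....#: next=#  (t=1,i=6, bit1=1)
  nb .....: next=.  (t=1,i=2, bit0=0)
  bits 00000010101011010100111010011010 = 44912282

44912282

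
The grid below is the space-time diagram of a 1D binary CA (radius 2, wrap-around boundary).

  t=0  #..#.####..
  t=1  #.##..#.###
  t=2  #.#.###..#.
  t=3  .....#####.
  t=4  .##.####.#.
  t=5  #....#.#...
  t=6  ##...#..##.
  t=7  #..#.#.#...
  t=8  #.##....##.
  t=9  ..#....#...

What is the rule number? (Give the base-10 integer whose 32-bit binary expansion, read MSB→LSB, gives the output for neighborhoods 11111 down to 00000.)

  ##### -> #   bit 31 = 1  t=3,i=7
  ####. -> .   bit 30 = 0  t=0,i=7
  ###.# -> #   bit 29 = 1  t=1,i=0
  ###.. -> #   bit 28 = 1  t=0,i=8
  ##.## -> .   bit 27 = 0  t=1,i=1
  ##.#. -> .   bit 26 = 0  t=4,i=8
  ##..# -> #   bit 25 = 1  t=0,i=9
  ##... -> .   bit 24 = 0  t=3,i=10
  #.### -> .   bit 23 = 0  t=0,i=5
  #.##. -> #   bit 22 = 1  t=1,i=2
  #.#.# -> .   bit 21 = 0  t=2,i=0
  #.#.. -> .   bit 20 = 0  t=4,i=9
  #..## -> #   bit 19 = 1  t=4,i=0
  #..#. -> #   bit 18 = 1  t=0,i=2
  #...# -> #   bit 17 = 1  t=5,i=9
  #.... -> .   bit 16 = 0  t=3,i=0
  .#### -> #   bit 15 = 1  t=0,i=6
  .###. -> #   bit 14 = 1  t=2,i=5
  .##.# -> .   bit 13 = 0  t=4,i=2
  .##.. -> .   bit 12 = 0  t=1,i=3
  .#.## -> .   bit 11 = 0  t=0,i=4
  .#.#. -> .   bit 10 = 0  t=2,i=1
  .#..# -> .   bit 9 = 0  t=0,i=1
  .#... -> #   bit 8 = 1  t=5,i=1
  ..### -> #   bit 7 = 1  t=3,i=5
  ..##. -> .   bit 6 = 0  t=4,i=1
  ..#.# -> #   bit 5 = 1  t=0,i=3
  ..#.. -> #   bit 4 = 1  t=0,i=0
  ...## -> #   bit 3 = 1  t=3,i=4
  ...#. -> .   bit 2 = 0  t=5,i=4
  ....# -> .   bit 1 = 0  t=3,i=3
  ..... -> #   bit 0 = 1  t=3,i=1
  bits 10110010010011101100000110111001 = 2991505849

2991505849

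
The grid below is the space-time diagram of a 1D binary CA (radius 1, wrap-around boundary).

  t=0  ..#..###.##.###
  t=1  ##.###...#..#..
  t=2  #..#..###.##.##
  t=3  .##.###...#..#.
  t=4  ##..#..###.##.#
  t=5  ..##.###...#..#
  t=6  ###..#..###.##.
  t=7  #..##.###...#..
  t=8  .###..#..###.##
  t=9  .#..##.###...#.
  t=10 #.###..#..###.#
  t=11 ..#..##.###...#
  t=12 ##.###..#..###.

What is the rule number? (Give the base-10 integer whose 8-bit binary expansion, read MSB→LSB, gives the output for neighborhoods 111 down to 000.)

  nb ###: next=.  (t=0,i=6, bit7=0)
  nb ##.: next=.  (t=0,i=7, bit6=0)
  nb #.#: next=.  (t=0,i=8, bit5=0)
  nb #..: next=#  (t=0,i=0, bit4=1)
  nb .##: next=#  (t=0,i=5, bit3=1)
  nb .#.: next=.  (t=0,i=2, bit2=0)
  nb ..#: next=#  (t=0,i=1, bit1=1)
  nb ...: next=#  (t=1,i=7, bit0=1)
  bits 00011011 = 27

27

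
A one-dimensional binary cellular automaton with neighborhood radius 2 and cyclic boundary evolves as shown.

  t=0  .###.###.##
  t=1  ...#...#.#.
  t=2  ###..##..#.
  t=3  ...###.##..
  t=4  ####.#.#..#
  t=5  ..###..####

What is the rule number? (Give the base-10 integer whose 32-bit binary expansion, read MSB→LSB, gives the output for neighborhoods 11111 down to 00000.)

1717502671

  [31] ##### => .  t=4,i=1
  [30] ####. => #  t=4,i=2
  [29] ###.# => #  t=0,i=3
  [28] ###.. => .  t=2,i=2
  [27] ##.## => .  t=0,i=0
  [26] ##.#. => #  t=4,i=4
  [25] ##..# => #  t=2,i=3
  [24] ##... => .  t=3,i=9
  [23] #.### => .  t=0,i=1
  [22] #.##. => #  t=0,i=9
  [21] #.#.# => .  t=4,i=5
  [20] #.#.. => #  t=1,i=9
  [19] #..## => #  t=2,i=4
  [18] #..#. => #  t=2,i=8
  [17] #...# => #  t=1,i=5
  [16] #.... => #  t=1,i=0
  [15] .#### => .  t=4,i=0
  [14] .###. => .  t=0,i=2
  [13] .##.# => .  t=0,i=10
  [12] .##.. => .  t=2,i=6
  [11] .#.## => .  t=2,i=10
  [10] .#.#. => .  t=1,i=8
  [9] .#..# => #  t=4,i=8
  [8] .#... => .  t=1,i=4
  [7] ..### => #  t=3,i=3
  [6] ..##. => #  t=2,i=5
  [5] ..#.# => .  t=1,i=7
  [4] ..#.. => .  t=1,i=3
  [3] ...## => #  t=3,i=2
  [2] ...#. => #  t=1,i=2
  [1] ....# => #  t=1,i=1
  [0] ..... => #  t=3,i=0
  bits 01100110010111110000001011001111 = 1717502671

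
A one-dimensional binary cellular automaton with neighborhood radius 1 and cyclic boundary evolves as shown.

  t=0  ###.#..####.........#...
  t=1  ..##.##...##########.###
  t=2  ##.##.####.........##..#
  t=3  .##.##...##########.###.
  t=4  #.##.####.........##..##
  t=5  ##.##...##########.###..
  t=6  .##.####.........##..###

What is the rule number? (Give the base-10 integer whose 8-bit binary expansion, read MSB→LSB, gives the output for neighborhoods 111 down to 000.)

  [7] ### => .  t=0,i=1
  [6] ##. => #  t=0,i=2
  [5] #.# => #  t=0,i=3
  [4] #.. => #  t=0,i=5
  [3] .## => .  t=0,i=0
  [2] .#. => .  t=0,i=4
  [1] ..# => #  t=0,i=6
  [0] ... => #  t=0,i=12
  bits 01110011 = 115

115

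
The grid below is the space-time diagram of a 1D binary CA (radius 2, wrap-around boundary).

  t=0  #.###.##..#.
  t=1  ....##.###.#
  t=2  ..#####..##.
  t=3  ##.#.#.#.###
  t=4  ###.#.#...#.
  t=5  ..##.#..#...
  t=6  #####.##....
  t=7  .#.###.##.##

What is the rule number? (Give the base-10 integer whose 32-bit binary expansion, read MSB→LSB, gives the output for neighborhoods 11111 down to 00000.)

  [31] ##### => .  t=2,i=4
  [30] ####. => #  t=2,i=5
  [29] ###.# => #  t=0,i=4
  [28] ###.. => .  t=2,i=6
  [27] ##.## => #  t=0,i=5
  [26] ##.#. => #  t=1,i=10
  [25] ##..# => #  t=0,i=8
  [24] ##... => #  t=2,i=11
  [23] #.### => .  t=0,i=2
  [22] #.##. => .  t=0,i=6
  [21] #.#.# => .  t=0,i=0
  [20] #.#.. => .  t=1,i=11
  [19] #..## => .  t=2,i=8
  [18] #..#. => #  t=0,i=9
  [17] #...# => #  t=2,i=0
  [16] #.... => .  t=1,i=1
  [15] .#### => #  t=2,i=3
  [14] .###. => .  t=0,i=3
  [13] .##.# => #  t=1,i=5
  [12] .##.. => #  t=0,i=7
  [11] .#.## => .  t=0,i=1
  [10] .#.#. => #  t=0,i=11
  [9] .#..# => #  t=5,i=6
  [8] .#... => .  t=1,i=0
  [7] ..### => .  t=2,i=2
  [6] ..##. => #  t=1,i=4
  [5] ..#.# => .  t=0,i=10
  [4] ..#.. => .  t=5,i=8
  [3] ...## => #  t=1,i=3
  [2] ...#. => .  t=4,i=9
  [1] ....# => #  t=1,i=2
  [0] ..... => .  t=5,i=11
  bits 01101111000001101011011001001010 = 1862710858

1862710858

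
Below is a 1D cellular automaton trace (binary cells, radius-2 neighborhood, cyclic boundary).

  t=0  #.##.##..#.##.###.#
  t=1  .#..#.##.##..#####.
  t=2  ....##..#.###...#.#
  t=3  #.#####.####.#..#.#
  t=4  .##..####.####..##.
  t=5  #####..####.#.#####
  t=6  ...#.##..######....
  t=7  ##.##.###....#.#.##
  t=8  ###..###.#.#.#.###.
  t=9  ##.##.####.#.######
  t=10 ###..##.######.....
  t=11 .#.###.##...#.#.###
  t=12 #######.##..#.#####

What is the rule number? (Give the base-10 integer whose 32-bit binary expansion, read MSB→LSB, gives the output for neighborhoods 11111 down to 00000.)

1874352491

  ##### -> .   bit 31 = 0  t=1,i=15
  ####. -> #   bit 30 = 1  t=1,i=16
  ###.# -> #   bit 29 = 1  t=0,i=16
  ###.. -> .   bit 28 = 0  t=1,i=17
  ##.## -> #   bit 27 = 1  t=0,i=1
  ##.#. -> #   bit 26 = 1  t=3,i=12
  ##..# -> #   bit 25 = 1  t=0,i=7
  ##... -> #   bit 24 = 1  t=2,i=13
  #.### -> #   bit 23 = 1  t=0,i=14
  #.##. -> .   bit 22 = 0  t=0,i=2
  #.#.# -> #   bit 21 = 1  t=5,i=12
  #.#.. -> #   bit 20 = 1  t=2,i=18
  #..## -> #   bit 19 = 1  t=1,i=12
  #..#. -> .   bit 18 = 0  t=0,i=8
  #...# -> .   bit 17 = 0  t=2,i=14
  #.... -> .   bit 16 = 0  t=2,i=1
  .#### -> .   bit 15 = 0  t=1,i=14
  .###. -> #   bit 14 = 1  t=0,i=15
  .##.# -> .   bit 13 = 0  t=0,i=0
  .##.. -> #   bit 12 = 1  t=0,i=6
  .#.## -> #   bit 11 = 1  t=0,i=10
  .#.#. -> .   bit 10 = 0  t=2,i=17
  .#..# -> .   bit 9 = 0  t=1,i=2
  .#... -> #   bit 8 = 1  t=2,i=0
  ..### -> .   bit 7 = 0  t=1,i=13
  ..##. -> #   bit 6 = 1  t=2,i=4
  ..#.# -> #   bit 5 = 1  t=0,i=9
  ..#.. -> .   bit 4 = 0  t=1,i=1
  ...## -> #   bit 3 = 1  t=2,i=3
  ...#. -> .   bit 2 = 0  t=2,i=15
  ....# -> #   bit 1 = 1  t=2,i=2
  ..... -> #   bit 0 = 1  t=6,i=0
  bits 01101111101110000101100101101011 = 1874352491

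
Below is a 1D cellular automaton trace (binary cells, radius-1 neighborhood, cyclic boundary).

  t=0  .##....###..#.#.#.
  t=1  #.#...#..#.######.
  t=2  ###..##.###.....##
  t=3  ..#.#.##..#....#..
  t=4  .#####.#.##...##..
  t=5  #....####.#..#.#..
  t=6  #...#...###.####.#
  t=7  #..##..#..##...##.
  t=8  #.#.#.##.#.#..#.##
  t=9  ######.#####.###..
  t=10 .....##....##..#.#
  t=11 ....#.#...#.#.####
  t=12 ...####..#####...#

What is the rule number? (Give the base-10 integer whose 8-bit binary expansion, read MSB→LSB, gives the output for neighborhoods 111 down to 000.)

102

  ###|.  b7=0 t=0,i=8
  ##.|#  b6=1 t=0,i=2
  #.#|#  b5=1 t=0,i=13
  #..|.  b4=0 t=0,i=3
  .##|.  b3=0 t=0,i=1
  .#.|#  b2=1 t=0,i=12
  ..#|#  b1=1 t=0,i=0
  ...|.  b0=0 t=0,i=4
  bits 01100110 = 102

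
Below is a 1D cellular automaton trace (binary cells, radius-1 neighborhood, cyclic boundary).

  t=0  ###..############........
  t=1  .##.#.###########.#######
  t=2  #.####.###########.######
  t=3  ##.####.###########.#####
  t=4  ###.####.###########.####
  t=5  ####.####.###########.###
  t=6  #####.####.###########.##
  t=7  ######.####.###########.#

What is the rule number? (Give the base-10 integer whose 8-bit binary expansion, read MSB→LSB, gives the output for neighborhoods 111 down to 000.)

  [7] ### => #  t=0,i=1
  [6] ##. => #  t=0,i=2
  [5] #.# => #  t=1,i=0
  [4] #.. => .  t=0,i=3
  [3] .## => .  t=0,i=0
  [2] .#. => #  t=1,i=4
  [1] ..# => #  t=0,i=4
  [0] ... => #  t=0,i=18
  bits 11100111 = 231

231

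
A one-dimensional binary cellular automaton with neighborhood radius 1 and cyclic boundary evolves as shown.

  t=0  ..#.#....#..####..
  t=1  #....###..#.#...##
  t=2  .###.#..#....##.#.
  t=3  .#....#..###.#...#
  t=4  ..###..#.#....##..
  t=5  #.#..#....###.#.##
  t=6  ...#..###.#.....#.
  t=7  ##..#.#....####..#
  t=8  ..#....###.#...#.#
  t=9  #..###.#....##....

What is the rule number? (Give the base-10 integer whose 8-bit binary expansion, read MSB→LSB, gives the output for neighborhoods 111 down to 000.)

25

  nb ###: next=.  (t=0,i=13, bit7=0)
  nb ##.: next=.  (t=0,i=15, bit6=0)
  nb #.#: next=.  (t=0,i=3, bit5=0)
  nb #..: next=#  (t=0,i=5, bit4=1)
  nb .##: next=#  (t=0,i=12, bit3=1)
  nb .#.: next=.  (t=0,i=2, bit2=0)
  nb ..#: next=.  (t=0,i=1, bit1=0)
  nb ...: next=#  (t=0,i=0, bit0=1)
  bits 00011001 = 25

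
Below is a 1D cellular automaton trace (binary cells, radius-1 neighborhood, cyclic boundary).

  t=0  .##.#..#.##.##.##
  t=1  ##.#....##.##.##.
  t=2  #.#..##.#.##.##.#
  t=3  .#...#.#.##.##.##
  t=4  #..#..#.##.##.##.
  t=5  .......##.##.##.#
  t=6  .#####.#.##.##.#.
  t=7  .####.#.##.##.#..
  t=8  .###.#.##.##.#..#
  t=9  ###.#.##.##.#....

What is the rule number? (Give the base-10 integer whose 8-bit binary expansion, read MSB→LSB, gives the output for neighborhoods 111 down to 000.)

169

  nb ###: next=#  (t=6,i=2, bit7=1)
  nb ##.: next=.  (t=0,i=2, bit6=0)
  nb #.#: next=#  (t=0,i=0, bit5=1)
  nb #..: next=.  (t=0,i=5, bit4=0)
  nb .##: next=#  (t=0,i=1, bit3=1)
  nb .#.: next=.  (t=0,i=4, bit2=0)
  nb ..#: next=.  (t=0,i=6, bit1=0)
  nb ...: next=#  (t=1,i=5, bit0=1)
  bits 10101001 = 169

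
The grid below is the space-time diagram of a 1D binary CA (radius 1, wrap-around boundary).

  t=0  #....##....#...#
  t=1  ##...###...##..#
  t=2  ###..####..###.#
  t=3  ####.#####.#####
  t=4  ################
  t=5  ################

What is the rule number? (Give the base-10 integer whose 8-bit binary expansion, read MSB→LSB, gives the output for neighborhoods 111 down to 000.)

  nb ###: next=#  (t=1,i=0, bit7=1)
  nb ##.: next=#  (t=0,i=0, bit6=1)
  nb #.#: next=#  (t=2,i=14, bit5=1)
  nb #..: next=#  (t=0,i=1, bit4=1)
  nb .##: next=#  (t=0,i=5, bit3=1)
  nb .#.: next=#  (t=0,i=11, bit2=1)
  nb ..#: next=.  (t=0,i=4, bit1=0)
  nb ...: next=.  (t=0,i=2, bit0=0)
  bits 11111100 = 252

252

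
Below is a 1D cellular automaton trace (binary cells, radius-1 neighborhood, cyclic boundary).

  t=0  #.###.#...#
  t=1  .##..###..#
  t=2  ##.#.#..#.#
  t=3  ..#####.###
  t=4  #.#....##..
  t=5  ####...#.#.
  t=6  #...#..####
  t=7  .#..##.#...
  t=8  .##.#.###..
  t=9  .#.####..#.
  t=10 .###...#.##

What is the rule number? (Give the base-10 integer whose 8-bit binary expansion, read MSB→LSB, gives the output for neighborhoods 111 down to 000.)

  ###|.  b7=0 t=0,i=3
  ##.|.  b6=0 t=0,i=0
  #.#|#  b5=1 t=0,i=1
  #..|#  b4=1 t=0,i=7
  .##|#  b3=1 t=0,i=2
  .#.|#  b2=1 t=0,i=6
  ..#|.  b1=0 t=0,i=9
  ...|.  b0=0 t=0,i=8
  bits 00111100 = 60

60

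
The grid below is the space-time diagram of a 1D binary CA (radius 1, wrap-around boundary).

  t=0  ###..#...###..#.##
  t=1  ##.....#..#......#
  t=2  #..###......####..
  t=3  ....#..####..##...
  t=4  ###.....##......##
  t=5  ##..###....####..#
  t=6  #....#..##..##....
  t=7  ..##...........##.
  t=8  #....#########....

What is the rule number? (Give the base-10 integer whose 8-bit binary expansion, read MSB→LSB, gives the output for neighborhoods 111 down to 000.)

  [7] ### => #  t=0,i=0
  [6] ##. => .  t=0,i=2
  [5] #.# => .  t=0,i=15
  [4] #.. => .  t=0,i=3
  [3] .## => .  t=0,i=9
  [2] .#. => .  t=0,i=5
  [1] ..# => .  t=0,i=4
  [0] ... => #  t=0,i=7
  bits 10000001 = 129

129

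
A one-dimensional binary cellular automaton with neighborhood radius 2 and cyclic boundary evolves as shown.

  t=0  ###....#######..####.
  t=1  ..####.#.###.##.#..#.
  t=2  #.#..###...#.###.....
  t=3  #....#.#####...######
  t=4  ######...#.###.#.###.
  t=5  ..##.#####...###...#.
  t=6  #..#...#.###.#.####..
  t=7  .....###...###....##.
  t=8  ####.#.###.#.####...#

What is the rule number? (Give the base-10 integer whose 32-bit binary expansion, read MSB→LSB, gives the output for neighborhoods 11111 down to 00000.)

  #####|#  b31=1 t=0,i=9
  ####.|.  b30=0 t=0,i=12
  ###.#|#  b29=1 t=0,i=19
  ###..|#  b28=1 t=0,i=2
  ##.##|.  b27=0 t=0,i=20
  ##.#.|#  b26=1 t=1,i=6
  ##..#|#  b25=1 t=0,i=14
  ##...|#  b24=1 t=0,i=3
  #.###|.  b23=0 t=0,i=0
  #.##.|#  b22=1 t=1,i=13
  #.#.#|#  b21=1 t=1,i=7
  #.#..|.  b20=0 t=1,i=16
  #..##|.  b19=0 t=0,i=15
  #..#.|.  b18=0 t=1,i=18
  #...#|#  b17=1 t=1,i=0
  #....|#  b16=1 t=0,i=4
  .####|.  b15=0 t=0,i=8
  .###.|.  b14=0 t=0,i=1
  .##.#|#  b13=1 t=1,i=14
  .##..|.  b12=0 t=7,i=19
  .#.##|.  b11=0 t=1,i=8
  .#.#.|.  b10=0 t=2,i=1
  .#..#|.  b9=0 t=1,i=17
  .#...|.  b8=0 t=1,i=20
  ..###|#  b7=1 t=0,i=7
  ..##.|.  b6=0 t=5,i=2
  ..#.#|#  b5=1 t=2,i=0
  ..#..|.  b4=0 t=1,i=19
  ...##|.  b3=0 t=0,i=6
  ...#.|#  b2=1 t=2,i=10
  ....#|#  b1=1 t=0,i=5
  .....|#  b0=1 t=2,i=18
  bits 10110111011000110010000010100111 = 3076726951

3076726951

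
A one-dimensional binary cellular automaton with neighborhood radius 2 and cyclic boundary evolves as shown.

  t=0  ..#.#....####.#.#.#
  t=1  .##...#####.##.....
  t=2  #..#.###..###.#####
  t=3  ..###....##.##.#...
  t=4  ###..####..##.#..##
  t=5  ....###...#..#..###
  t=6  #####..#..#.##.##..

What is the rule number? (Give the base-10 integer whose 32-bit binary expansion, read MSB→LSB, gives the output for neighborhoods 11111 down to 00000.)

760055995

  #####|.  b31=0 t=1,i=8
  ####.|.  b30=0 t=0,i=11
  ###.#|#  b29=1 t=0,i=12
  ###..|.  b28=0 t=2,i=0
  ##.##|#  b27=1 t=1,i=11
  ##.#.|#  b26=1 t=0,i=13
  ##..#|.  b25=0 t=2,i=1
  ##...|#  b24=1 t=1,i=3
  #.###|.  b23=0 t=2,i=5
  #.##.|#  b22=1 t=1,i=12
  #.#.#|.  b21=0 t=0,i=14
  #.#..|.  b20=0 t=0,i=4
  #..##|#  b19=1 t=2,i=9
  #..#.|#  b18=1 t=0,i=1
  #...#|.  b17=0 t=1,i=4
  #....|#  b16=1 t=0,i=6
  .####|#  b15=1 t=0,i=10
  .###.|.  b14=0 t=2,i=6
  .##.#|.  b13=0 t=3,i=10
  .##..|.  b12=0 t=1,i=2
  .#.##|#  b11=1 t=2,i=4
  .#.#.|.  b10=0 t=0,i=3
  .#..#|.  b9=0 t=0,i=0
  .#...|.  b8=0 t=0,i=5
  ..###|#  b7=1 t=0,i=9
  ..##.|.  b6=0 t=1,i=1
  ..#.#|#  b5=1 t=0,i=2
  ..#..|#  b4=1 t=5,i=10
  ...##|#  b3=1 t=0,i=8
  ...#.|.  b2=0 t=5,i=9
  ....#|#  b1=1 t=0,i=7
  .....|#  b0=1 t=1,i=16
  bits 00101101010011011000100010111011 = 760055995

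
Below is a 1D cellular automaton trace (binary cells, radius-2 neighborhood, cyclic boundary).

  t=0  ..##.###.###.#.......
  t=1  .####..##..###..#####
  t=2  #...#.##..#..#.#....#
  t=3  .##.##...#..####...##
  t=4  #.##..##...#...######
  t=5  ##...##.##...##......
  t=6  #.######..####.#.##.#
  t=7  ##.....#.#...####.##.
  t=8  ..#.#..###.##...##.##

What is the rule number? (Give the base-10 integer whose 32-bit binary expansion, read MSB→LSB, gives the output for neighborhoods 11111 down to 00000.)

1027484777

  [31] ##### => .  t=1,i=18
  [30] ####. => .  t=1,i=3
  [29] ###.# => #  t=0,i=7
  [28] ###.. => #  t=1,i=4
  [27] ##.## => #  t=0,i=4
  [26] ##.#. => #  t=0,i=12
  [25] ##..# => .  t=1,i=5
  [24] ##... => #  t=2,i=1
  [23] #.### => .  t=0,i=5
  [22] #.##. => .  t=2,i=6
  [21] #.#.# => #  t=6,i=15
  [20] #.#.. => #  t=0,i=13
  [19] #..## => #  t=1,i=6
  [18] #..#. => #  t=2,i=9
  [17] #...# => #  t=2,i=2
  [16] #.... => .  t=0,i=15
  [15] .#### => .  t=1,i=2
  [14] .###. => .  t=0,i=6
  [13] .##.# => #  t=0,i=3
  [12] .##.. => .  t=1,i=8
  [11] .#.## => #  t=2,i=5
  [10] .#.#. => #  t=2,i=14
  [9] .#..# => .  t=2,i=11
  [8] .#... => .  t=0,i=14
  [7] ..### => .  t=1,i=11
  [6] ..##. => #  t=0,i=2
  [5] ..#.# => #  t=2,i=4
  [4] ..#.. => .  t=2,i=10
  [3] ...## => #  t=0,i=1
  [2] ...#. => .  t=2,i=3
  [1] ....# => .  t=0,i=0
  [0] ..... => #  t=0,i=16
  bits 00111101001111100010110001101001 = 1027484777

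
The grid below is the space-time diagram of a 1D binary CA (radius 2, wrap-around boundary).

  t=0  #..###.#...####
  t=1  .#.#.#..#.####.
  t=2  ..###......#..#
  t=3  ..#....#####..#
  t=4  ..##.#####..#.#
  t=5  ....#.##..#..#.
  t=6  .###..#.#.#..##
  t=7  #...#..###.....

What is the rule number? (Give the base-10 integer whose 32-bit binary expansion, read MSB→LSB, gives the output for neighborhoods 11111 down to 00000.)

  ##### -> #   bit 31 = 1  t=0,i=13
  ####. -> .   bit 30 = 0  t=0,i=14
  ###.# -> #   bit 29 = 1  t=0,i=5
  ###.. -> .   bit 28 = 0  t=0,i=0
  ##.## -> #   bit 27 = 1  t=4,i=4
  ##.#. -> .   bit 26 = 0  t=0,i=6
  ##..# -> #   bit 25 = 1  t=0,i=1
  ##... -> .   bit 24 = 0  t=2,i=5
  #.### -> .   bit 23 = 0  t=1,i=10
  #.##. -> #   bit 22 = 1  t=5,i=6
  #.#.# -> #   bit 21 = 1  t=1,i=3
  #.#.. -> .   bit 20 = 0  t=0,i=7
  #..## -> .   bit 19 = 0  t=0,i=2
  #..#. -> .   bit 18 = 0  t=1,i=0
  #...# -> .   bit 17 = 0  t=0,i=9
  #.... -> .   bit 16 = 0  t=2,i=6
  .#### -> #   bit 15 = 1  t=0,i=12
  .###. -> .   bit 14 = 0  t=0,i=4
  .##.# -> .   bit 13 = 0  t=4,i=3
  .##.. -> .   bit 12 = 0  t=5,i=7
  .#.## -> .   bit 11 = 0  t=1,i=9
  .#.#. -> #   bit 10 = 1  t=1,i=2
  .#..# -> .   bit 9 = 0  t=1,i=6
  .#... -> #   bit 8 = 1  t=0,i=8
  ..### -> #   bit 7 = 1  t=0,i=3
  ..##. -> .   bit 6 = 0  t=4,i=2
  ..#.# -> .   bit 5 = 0  t=1,i=1
  ..#.. -> #   bit 4 = 1  t=2,i=11
  ...## -> #   bit 3 = 1  t=0,i=10
  ...#. -> #   bit 2 = 1  t=2,i=10
  ....# -> #   bit 1 = 1  t=2,i=9
  ..... -> #   bit 0 = 1  t=2,i=7
  bits 10101010011000001000010110011111 = 2858452383

2858452383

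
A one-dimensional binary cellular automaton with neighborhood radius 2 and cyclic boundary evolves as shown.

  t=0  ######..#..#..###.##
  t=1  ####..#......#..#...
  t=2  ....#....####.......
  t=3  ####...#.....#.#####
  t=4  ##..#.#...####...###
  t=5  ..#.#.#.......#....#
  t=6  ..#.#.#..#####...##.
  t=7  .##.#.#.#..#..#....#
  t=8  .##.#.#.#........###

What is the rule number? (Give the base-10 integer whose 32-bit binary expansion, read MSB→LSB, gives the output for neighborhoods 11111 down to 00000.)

  [31] ##### => #  t=0,i=0
  [30] ####. => .  t=0,i=4
  [29] ###.# => #  t=0,i=16
  [28] ###.. => .  t=0,i=5
  [27] ##.## => .  t=0,i=17
  [26] ##.#. => .  t=7,i=3
  [25] ##..# => #  t=0,i=6
  [24] ##... => #  t=2,i=13
  [23] #.### => .  t=0,i=18
  [22] #.##. => #  t=7,i=1
  [21] #.#.# => #  t=5,i=4
  [20] #.#.. => #  t=4,i=6
  [19] #..## => #  t=0,i=13
  [18] #..#. => .  t=0,i=7
  [17] #...# => .  t=1,i=18
  [16] #.... => .  t=1,i=8
  [15] .#### => .  t=0,i=19
  [14] .###. => .  t=0,i=15
  [13] .##.# => #  t=7,i=2
  [12] .##.. => .  t=6,i=18
  [11] .#.## => .  t=3,i=14
  [10] .#.#. => .  t=4,i=5
  [9] .#..# => .  t=0,i=9
  [8] .#... => .  t=1,i=7
  [7] ..### => .  t=0,i=14
  [6] ..##. => .  t=6,i=17
  [5] ..#.# => #  t=3,i=13
  [4] ..#.. => .  t=0,i=8
  [3] ...## => .  t=1,i=19
  [2] ...#. => #  t=1,i=12
  [1] ....# => #  t=1,i=11
  [0] ..... => #  t=1,i=9
  bits 10100011011110000010000000100111 = 2742558759

2742558759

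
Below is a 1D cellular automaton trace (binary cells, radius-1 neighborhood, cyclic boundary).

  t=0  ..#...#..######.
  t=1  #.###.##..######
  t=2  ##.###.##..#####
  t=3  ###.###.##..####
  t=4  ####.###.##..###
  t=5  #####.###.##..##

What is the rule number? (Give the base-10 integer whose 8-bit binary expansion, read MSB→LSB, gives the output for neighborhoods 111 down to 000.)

  [7] ### => #  t=0,i=10
  [6] ##. => #  t=0,i=14
  [5] #.# => #  t=1,i=1
  [4] #.. => #  t=0,i=3
  [3] .## => .  t=0,i=9
  [2] .#. => #  t=0,i=2
  [1] ..# => .  t=0,i=1
  [0] ... => #  t=0,i=0
  bits 11110101 = 245

245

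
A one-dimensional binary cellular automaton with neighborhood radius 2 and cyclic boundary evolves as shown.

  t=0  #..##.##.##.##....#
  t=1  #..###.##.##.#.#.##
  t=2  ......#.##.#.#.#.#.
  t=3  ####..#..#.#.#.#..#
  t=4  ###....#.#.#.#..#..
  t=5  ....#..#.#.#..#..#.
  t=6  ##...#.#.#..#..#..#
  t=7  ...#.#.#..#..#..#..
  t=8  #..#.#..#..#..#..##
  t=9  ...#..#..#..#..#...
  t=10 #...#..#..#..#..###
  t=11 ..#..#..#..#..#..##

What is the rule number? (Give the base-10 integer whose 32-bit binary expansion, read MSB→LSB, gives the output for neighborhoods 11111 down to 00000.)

  [31] ##### => #  t=3,i=1
  [30] ####. => #  t=3,i=2
  [29] ###.# => .  t=1,i=5
  [28] ###.. => .  t=1,i=0
  [27] ##.## => #  t=0,i=5
  [26] ##.#. => .  t=1,i=12
  [25] ##..# => .  t=0,i=1
  [24] ##... => .  t=0,i=14
  [23] #.### => #  t=1,i=17
  [22] #.##. => .  t=0,i=6
  [21] #.#.# => #  t=1,i=13
  [20] #.#.. => .  t=2,i=17
  [19] #..## => .  t=0,i=2
  [18] #..#. => .  t=3,i=5
  [17] #...# => #  t=6,i=3
  [16] #.... => #  t=0,i=15
  [15] .#### => #  t=3,i=0
  [14] .###. => .  t=1,i=4
  [13] .##.# => #  t=0,i=4
  [12] .##.. => #  t=0,i=0
  [11] .#.## => .  t=1,i=16
  [10] .#.#. => .  t=1,i=14
  [9] .#..# => #  t=3,i=7
  [8] .#... => #  t=2,i=18
  [7] ..### => .  t=1,i=3
  [6] ..##. => #  t=0,i=3
  [5] ..#.# => #  t=2,i=6
  [4] ..#.. => .  t=3,i=6
  [3] ...## => #  t=0,i=17
  [2] ...#. => .  t=2,i=5
  [1] ....# => .  t=0,i=16
  [0] ..... => #  t=2,i=1
  bits 11001000101000111011001101101001 = 3366171497

3366171497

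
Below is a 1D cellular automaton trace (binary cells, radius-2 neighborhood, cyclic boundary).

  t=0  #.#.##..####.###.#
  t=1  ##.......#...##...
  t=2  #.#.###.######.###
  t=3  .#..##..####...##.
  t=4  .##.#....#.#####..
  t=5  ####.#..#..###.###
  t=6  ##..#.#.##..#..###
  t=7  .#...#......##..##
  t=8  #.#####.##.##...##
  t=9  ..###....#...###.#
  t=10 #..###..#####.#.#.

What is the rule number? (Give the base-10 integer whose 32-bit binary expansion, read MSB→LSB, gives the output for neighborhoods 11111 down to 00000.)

  #####|#  b31=1 t=2,i=10
  ####.|.  b30=0 t=0,i=10
  ###.#|.  b29=0 t=0,i=11
  ###..|#  b28=1 t=3,i=11
  ##.##|.  b27=0 t=0,i=12
  ##.#.|#  b26=1 t=0,i=1
  ##..#|.  b25=0 t=0,i=6
  ##...|#  b24=1 t=1,i=2
  #.###|#  b23=1 t=0,i=13
  #.##.|.  b22=0 t=0,i=4
  #.#.#|.  b21=0 t=0,i=2
  #.#..|.  b20=0 t=4,i=4
  #..##|.  b19=0 t=0,i=7
  #..#.|.  b18=0 t=3,i=0
  #...#|#  b17=1 t=1,i=11
  #....|.  b16=0 t=1,i=3
  .####|#  b15=1 t=0,i=9
  .###.|#  b14=1 t=0,i=14
  .##.#|#  b13=1 t=0,i=0
  .##..|.  b12=0 t=0,i=5
  .#.##|.  b11=0 t=0,i=3
  .#.#.|#  b10=1 t=6,i=5
  .#..#|#  b9=1 t=3,i=2
  .#...|#  b8=1 t=1,i=10
  ..###|.  b7=0 t=0,i=8
  ..##.|#  b6=1 t=1,i=0
  ..#.#|.  b5=0 t=4,i=9
  ..#..|#  b4=1 t=1,i=9
  ...##|#  b3=1 t=1,i=12
  ...#.|#  b2=1 t=1,i=8
  ....#|.  b1=0 t=1,i=7
  .....|#  b0=1 t=1,i=4
  bits 10010101100000101110011101011101 = 2508384093

2508384093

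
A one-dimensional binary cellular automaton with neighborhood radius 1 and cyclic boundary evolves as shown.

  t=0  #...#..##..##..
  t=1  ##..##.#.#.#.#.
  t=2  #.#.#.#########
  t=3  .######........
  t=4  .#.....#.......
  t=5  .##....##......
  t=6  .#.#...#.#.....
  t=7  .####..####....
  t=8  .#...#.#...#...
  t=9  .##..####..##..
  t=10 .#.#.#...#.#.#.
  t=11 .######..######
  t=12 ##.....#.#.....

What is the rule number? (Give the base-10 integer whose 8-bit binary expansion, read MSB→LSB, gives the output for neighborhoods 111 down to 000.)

  ###|.  b7=0 t=2,i=7
  ##.|.  b6=0 t=0,i=8
  #.#|#  b5=1 t=1,i=6
  #..|#  b4=1 t=0,i=1
  .##|#  b3=1 t=0,i=7
  .#.|#  b2=1 t=0,i=0
  ..#|.  b1=0 t=0,i=3
  ...|.  b0=0 t=0,i=2
  bits 00111100 = 60

60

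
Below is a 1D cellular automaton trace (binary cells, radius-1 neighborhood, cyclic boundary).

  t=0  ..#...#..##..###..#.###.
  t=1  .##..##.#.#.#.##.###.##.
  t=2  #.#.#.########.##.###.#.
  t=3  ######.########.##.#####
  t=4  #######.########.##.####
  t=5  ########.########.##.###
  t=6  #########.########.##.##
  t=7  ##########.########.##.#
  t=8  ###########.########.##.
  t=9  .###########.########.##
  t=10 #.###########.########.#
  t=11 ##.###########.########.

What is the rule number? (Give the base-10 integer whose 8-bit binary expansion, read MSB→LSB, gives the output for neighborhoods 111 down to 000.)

230

  [7] ### => #  t=0,i=14
  [6] ##. => #  t=0,i=10
  [5] #.# => #  t=0,i=19
  [4] #.. => .  t=0,i=3
  [3] .## => .  t=0,i=9
  [2] .#. => #  t=0,i=2
  [1] ..# => #  t=0,i=1
  [0] ... => .  t=0,i=0
  bits 11100110 = 230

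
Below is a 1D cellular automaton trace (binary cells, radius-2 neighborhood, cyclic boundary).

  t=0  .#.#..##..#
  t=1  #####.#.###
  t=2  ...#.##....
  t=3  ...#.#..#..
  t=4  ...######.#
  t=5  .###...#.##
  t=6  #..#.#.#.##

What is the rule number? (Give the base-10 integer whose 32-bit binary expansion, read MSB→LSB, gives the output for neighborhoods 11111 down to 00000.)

1584867064

  ##### -> .   bit 31 = 0  t=1,i=0
  ####. -> #   bit 30 = 1  t=1,i=3
  ###.# -> .   bit 29 = 0  t=1,i=4
  ###.. -> #   bit 28 = 1  t=5,i=3
  ##.## -> #   bit 27 = 1  t=5,i=0
  ##.#. -> #   bit 26 = 1  t=1,i=5
  ##..# -> #   bit 25 = 1  t=0,i=8
  ##... -> .   bit 24 = 0  t=2,i=7
  #.### -> .   bit 23 = 0  t=1,i=8
  #.##. -> #   bit 22 = 1  t=2,i=5
  #.#.# -> #   bit 21 = 1  t=0,i=1
  #.#.. -> #   bit 20 = 1  t=0,i=3
  #..## -> .   bit 19 = 0  t=0,i=5
  #..#. -> #   bit 18 = 1  t=0,i=9
  #...# -> #   bit 17 = 1  t=4,i=1
  #.... -> #   bit 16 = 1  t=2,i=8
  .#### -> .   bit 15 = 0  t=1,i=9
  .###. -> .   bit 14 = 0  t=5,i=2
  .##.# -> #   bit 13 = 1  t=5,i=10
  .##.. -> .   bit 12 = 0  t=0,i=7
  .#.## -> .   bit 11 = 0  t=1,i=7
  .#.#. -> #   bit 10 = 1  t=0,i=0
  .#..# -> #   bit 9 = 1  t=0,i=4
  .#... -> .   bit 8 = 0  t=3,i=9
  ..### -> #   bit 7 = 1  t=4,i=3
  ..##. -> #   bit 6 = 1  t=0,i=6
  ..#.# -> #   bit 5 = 1  t=0,i=10
  ..#.. -> #   bit 4 = 1  t=3,i=8
  ...## -> #   bit 3 = 1  t=4,i=2
  ...#. -> .   bit 2 = 0  t=2,i=2
  ....# -> .   bit 1 = 0  t=2,i=1
  ..... -> .   bit 0 = 0  t=2,i=0
  bits 01011110011101110010011011111000 = 1584867064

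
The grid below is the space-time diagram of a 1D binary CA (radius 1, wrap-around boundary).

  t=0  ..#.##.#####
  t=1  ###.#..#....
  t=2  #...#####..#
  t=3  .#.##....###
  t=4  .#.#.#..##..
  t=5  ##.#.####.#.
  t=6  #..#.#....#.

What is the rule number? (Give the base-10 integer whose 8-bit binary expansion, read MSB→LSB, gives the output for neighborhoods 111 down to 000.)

30

  nb ###: next=.  (t=0,i=8, bit7=0)
  nb ##.: next=.  (t=0,i=5, bit6=0)
  nb #.#: next=.  (t=0,i=3, bit5=0)
  nb #..: next=#  (t=0,i=0, bit4=1)
  nb .##: next=#  (t=0,i=4, bit3=1)
  nb .#.: next=#  (t=0,i=2, bit2=1)
  nb ..#: next=#  (t=0,i=1, bit1=1)
  nb ...: next=.  (t=1,i=9, bit0=0)
  bits 00011110 = 30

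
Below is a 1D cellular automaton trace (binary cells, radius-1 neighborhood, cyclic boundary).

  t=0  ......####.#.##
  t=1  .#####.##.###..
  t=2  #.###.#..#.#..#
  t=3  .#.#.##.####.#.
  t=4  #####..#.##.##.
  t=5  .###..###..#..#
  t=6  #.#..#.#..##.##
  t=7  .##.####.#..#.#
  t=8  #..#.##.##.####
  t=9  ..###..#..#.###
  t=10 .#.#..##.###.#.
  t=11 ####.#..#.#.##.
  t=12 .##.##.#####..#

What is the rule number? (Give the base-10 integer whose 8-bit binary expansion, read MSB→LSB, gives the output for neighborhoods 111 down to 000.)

  ### -> #   bit 7 = 1  t=0,i=7
  ##. -> .   bit 6 = 0  t=0,i=9
  #.# -> #   bit 5 = 1  t=0,i=10
  #.. -> .   bit 4 = 0  t=0,i=0
  .## -> .   bit 3 = 0  t=0,i=6
  .#. -> #   bit 2 = 1  t=0,i=11
  ..# -> #   bit 1 = 1  t=0,i=5
  ... -> #   bit 0 = 1  t=0,i=1
  bits 10100111 = 167

167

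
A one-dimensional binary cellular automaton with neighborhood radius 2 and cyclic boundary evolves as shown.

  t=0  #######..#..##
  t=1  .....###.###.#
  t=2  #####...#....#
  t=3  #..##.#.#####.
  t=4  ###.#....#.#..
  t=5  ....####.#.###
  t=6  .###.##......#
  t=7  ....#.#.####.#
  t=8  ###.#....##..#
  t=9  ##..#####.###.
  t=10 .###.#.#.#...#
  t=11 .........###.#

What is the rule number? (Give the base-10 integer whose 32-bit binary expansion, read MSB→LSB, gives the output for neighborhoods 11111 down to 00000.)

1511764795

  nb #####: next=.  (t=0,i=0, bit31=0)
  nb ####.: next=#  (t=0,i=5, bit30=1)
  nb ###.#: next=.  (t=1,i=7, bit29=0)
  nb ###..: next=#  (t=0,i=6, bit28=1)
  nb ##.##: next=#  (t=1,i=8, bit27=1)
  nb ##.#.: next=.  (t=1,i=12, bit26=0)
  nb ##..#: next=#  (t=0,i=7, bit25=1)
  nb ##...: next=.  (t=2,i=5, bit24=0)
  nb #.###: next=.  (t=1,i=9, bit23=0)
  nb #.##.: next=.  (t=6,i=5, bit22=0)
  nb #.#.#: next=.  (t=3,i=6, bit21=0)
  nb #.#..: next=#  (t=1,i=13, bit20=1)
  nb #..##: next=#  (t=0,i=11, bit19=1)
  nb #..#.: next=.  (t=0,i=8, bit18=0)
  nb #...#: next=#  (t=2,i=6, bit17=1)
  nb #....: next=#  (t=1,i=1, bit16=1)
  nb .####: next=#  (t=0,i=13, bit15=1)
  nb .###.: next=.  (t=1,i=6, bit14=0)
  nb .##.#: next=#  (t=3,i=4, bit13=1)
  nb .##..: next=#  (t=6,i=6, bit12=1)
  nb .#.##: next=.  (t=3,i=7, bit11=0)
  nb .#.#.: next=.  (t=4,i=10, bit10=0)
  nb .#..#: next=#  (t=0,i=10, bit9=1)
  nb .#...: next=#  (t=1,i=0, bit8=1)
  nb ..###: next=.  (t=0,i=12, bit7=0)
  nb ..##.: next=.  (t=3,i=3, bit6=0)
  nb ..#.#: next=#  (t=4,i=9, bit5=1)
  nb ..#..: next=#  (t=0,i=9, bit4=1)
  nb ...##: next=#  (t=1,i=4, bit3=1)
  nb ...#.: next=.  (t=2,i=7, bit2=0)
  nb ....#: next=#  (t=1,i=3, bit1=1)
  nb .....: next=#  (t=1,i=2, bit0=1)
  bits 01011010000110111011001100111011 = 1511764795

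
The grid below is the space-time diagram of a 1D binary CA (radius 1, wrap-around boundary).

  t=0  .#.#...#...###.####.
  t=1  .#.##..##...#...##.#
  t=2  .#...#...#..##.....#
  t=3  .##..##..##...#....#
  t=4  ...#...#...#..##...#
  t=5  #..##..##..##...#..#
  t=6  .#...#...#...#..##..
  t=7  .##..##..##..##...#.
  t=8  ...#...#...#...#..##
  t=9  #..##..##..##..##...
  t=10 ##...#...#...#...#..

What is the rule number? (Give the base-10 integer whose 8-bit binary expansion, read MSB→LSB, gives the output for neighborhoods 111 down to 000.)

  nb ###: next=#  (t=0,i=12, bit7=1)
  nb ##.: next=.  (t=0,i=13, bit6=0)
  nb #.#: next=.  (t=0,i=2, bit5=0)
  nb #..: next=#  (t=0,i=4, bit4=1)
  nb .##: next=.  (t=0,i=11, bit3=0)
  nb .#.: next=#  (t=0,i=1, bit2=1)
  nb ..#: next=.  (t=0,i=0, bit1=0)
  nb ...: next=.  (t=0,i=5, bit0=0)
  bits 10010100 = 148

148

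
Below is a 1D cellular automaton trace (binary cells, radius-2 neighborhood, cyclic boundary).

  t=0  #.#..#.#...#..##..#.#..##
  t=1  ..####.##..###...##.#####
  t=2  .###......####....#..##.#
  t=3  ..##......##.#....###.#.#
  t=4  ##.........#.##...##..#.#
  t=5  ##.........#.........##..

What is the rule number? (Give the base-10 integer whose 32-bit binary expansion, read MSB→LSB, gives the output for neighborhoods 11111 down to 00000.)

2419909552

  ##### -> #   bit 31 = 1  t=1,i=22
  ####. -> .   bit 30 = 0  t=1,i=4
  ###.# -> .   bit 29 = 0  t=0,i=0
  ###.. -> #   bit 28 = 1  t=1,i=13
  ##.## -> .   bit 27 = 0  t=1,i=6
  ##.#. -> .   bit 26 = 0  t=0,i=1
  ##..# -> .   bit 25 = 0  t=0,i=16
  ##... -> .   bit 24 = 0  t=1,i=14
  #.### -> .   bit 23 = 0  t=1,i=20
  #.##. -> .   bit 22 = 0  t=1,i=7
  #.#.# -> #   bit 21 = 1  t=2,i=24
  #.#.. -> #   bit 20 = 1  t=0,i=2
  #..## -> #   bit 19 = 1  t=0,i=13
  #..#. -> #   bit 18 = 1  t=0,i=4
  #...# -> .   bit 17 = 0  t=0,i=9
  #.... -> .   bit 16 = 0  t=2,i=5
  .#### -> #   bit 15 = 1  t=1,i=3
  .###. -> #   bit 14 = 1  t=0,i=24
  .##.# -> #   bit 13 = 1  t=1,i=18
  .##.. -> .   bit 12 = 0  t=0,i=15
  .#.## -> .   bit 11 = 0  t=2,i=0
  .#.#. -> .   bit 10 = 0  t=0,i=6
  .#..# -> #   bit 9 = 1  t=0,i=3
  .#... -> #   bit 8 = 1  t=0,i=8
  ..### -> #   bit 7 = 1  t=0,i=23
  ..##. -> .   bit 6 = 0  t=0,i=14
  ..#.# -> #   bit 5 = 1  t=0,i=5
  ..#.. -> #   bit 4 = 1  t=0,i=11
  ...## -> .   bit 3 = 0  t=1,i=16
  ...#. -> .   bit 2 = 0  t=0,i=10
  ....# -> .   bit 1 = 0  t=2,i=8
  ..... -> .   bit 0 = 0  t=2,i=6
  bits 10010000001111001110001110110000 = 2419909552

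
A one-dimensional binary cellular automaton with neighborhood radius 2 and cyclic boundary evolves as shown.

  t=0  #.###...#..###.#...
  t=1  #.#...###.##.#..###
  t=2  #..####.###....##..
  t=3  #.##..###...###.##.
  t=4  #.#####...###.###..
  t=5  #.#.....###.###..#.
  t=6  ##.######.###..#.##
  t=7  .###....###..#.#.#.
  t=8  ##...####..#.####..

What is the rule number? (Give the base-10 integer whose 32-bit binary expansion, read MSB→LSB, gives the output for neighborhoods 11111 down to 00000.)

720049599

  nb #####: next=.  (t=4,i=4, bit31=0)
  nb ####.: next=.  (t=1,i=18, bit30=0)
  nb ###.#: next=#  (t=0,i=13, bit29=1)
  nb ###..: next=.  (t=0,i=4, bit28=0)
  nb ##.##: next=#  (t=1,i=9, bit27=1)
  nb ##.#.: next=.  (t=0,i=14, bit26=0)
  nb ##..#: next=#  (t=2,i=17, bit25=1)
  nb ##...: next=.  (t=0,i=5, bit24=0)
  nb #.###: next=#  (t=0,i=2, bit23=1)
  nb #.##.: next=#  (t=1,i=10, bit22=1)
  nb #.#.#: next=#  (t=3,i=0, bit21=1)
  nb #.#..: next=.  (t=0,i=15, bit20=0)
  nb #..##: next=#  (t=0,i=10, bit19=1)
  nb #..#.: next=.  (t=2,i=18, bit18=0)
  nb #...#: next=#  (t=0,i=6, bit17=1)
  nb #....: next=#  (t=2,i=12, bit16=1)
  nb .####: next=.  (t=1,i=17, bit15=0)
  nb .###.: next=.  (t=0,i=3, bit14=0)
  nb .##.#: next=.  (t=1,i=11, bit13=0)
  nb .##..: next=#  (t=2,i=16, bit12=1)
  nb .#.##: next=.  (t=0,i=1, bit11=0)
  nb .#.#.: next=#  (t=5,i=1, bit10=1)
  nb .#..#: next=.  (t=0,i=9, bit9=0)
  nb .#...: next=#  (t=0,i=16, bit8=1)
  nb ..###: next=#  (t=0,i=11, bit7=1)
  nb ..##.: next=.  (t=2,i=15, bit6=0)
  nb ..#.#: next=#  (t=0,i=0, bit5=1)
  nb ..#..: next=#  (t=0,i=8, bit4=1)
  nb ...##: next=#  (t=1,i=5, bit3=1)
  nb ...#.: next=#  (t=0,i=7, bit2=1)
  nb ....#: next=#  (t=2,i=13, bit1=1)
  nb .....: next=#  (t=5,i=5, bit0=1)
  bits 00101010111010110001010110111111 = 720049599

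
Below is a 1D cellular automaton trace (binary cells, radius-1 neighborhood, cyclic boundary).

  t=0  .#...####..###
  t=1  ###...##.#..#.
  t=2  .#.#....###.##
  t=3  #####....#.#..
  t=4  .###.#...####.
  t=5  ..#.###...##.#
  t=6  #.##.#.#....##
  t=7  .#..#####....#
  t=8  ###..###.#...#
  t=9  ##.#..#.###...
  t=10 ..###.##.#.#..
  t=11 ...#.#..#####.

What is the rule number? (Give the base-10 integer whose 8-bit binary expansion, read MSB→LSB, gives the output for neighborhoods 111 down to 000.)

180

  ###|#  b7=1 t=0,i=6
  ##.|.  b6=0 t=0,i=8
  #.#|#  b5=1 t=0,i=0
  #..|#  b4=1 t=0,i=2
  .##|.  b3=0 t=0,i=5
  .#.|#  b2=1 t=0,i=1
  ..#|.  b1=0 t=0,i=4
  ...|.  b0=0 t=0,i=3
  bits 10110100 = 180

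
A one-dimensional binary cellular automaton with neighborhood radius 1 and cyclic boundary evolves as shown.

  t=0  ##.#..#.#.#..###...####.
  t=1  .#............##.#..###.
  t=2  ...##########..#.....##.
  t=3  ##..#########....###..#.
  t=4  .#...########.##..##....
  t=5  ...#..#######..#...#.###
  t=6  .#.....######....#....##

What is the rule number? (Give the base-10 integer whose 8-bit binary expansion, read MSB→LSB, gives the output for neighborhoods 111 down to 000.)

193

  ###|#  b7=1 t=0,i=14
  ##.|#  b6=1 t=0,i=1
  #.#|.  b5=0 t=0,i=2
  #..|.  b4=0 t=0,i=4
  .##|.  b3=0 t=0,i=0
  .#.|.  b2=0 t=0,i=3
  ..#|.  b1=0 t=0,i=5
  ...|#  b0=1 t=0,i=17
  bits 11000001 = 193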